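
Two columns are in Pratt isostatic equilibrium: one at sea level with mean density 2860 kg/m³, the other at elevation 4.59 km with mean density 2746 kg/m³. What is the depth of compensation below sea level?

111 km

ρ_ref D = ρ (D + h) → D (ρ_ref − ρ) = ρ h.
D = ρ h/(ρ_ref − ρ) = 2746 × 4.59 km/(2860 − 2746) = 111 km.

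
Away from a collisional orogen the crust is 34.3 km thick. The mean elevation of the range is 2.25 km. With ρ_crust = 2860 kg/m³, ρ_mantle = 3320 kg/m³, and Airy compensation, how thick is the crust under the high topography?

Root depth r = h ρ_c / (ρ_m − ρ_c) = 2.25 km × 2860 / 460 = 13.99 km.
Total thickness = T + h + r = 34.3 km + 2.25 km + 13.99 km = 50.5 km.

50.5 km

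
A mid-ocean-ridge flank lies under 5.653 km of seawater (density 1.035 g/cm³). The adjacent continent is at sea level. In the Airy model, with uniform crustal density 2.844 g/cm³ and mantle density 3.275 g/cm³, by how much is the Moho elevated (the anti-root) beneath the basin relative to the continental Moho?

23.7 km

In Airy isostatic equilibrium: replacing crust with seawater at the top is compensated by replacing crust with mantle at the base: d (ρ_c − ρ_w) = a (ρ_m − ρ_c).
a = d (ρ_c − ρ_w)/(ρ_m − ρ_c) = 5.653 km × 1.809/0.431 = 23.7 km.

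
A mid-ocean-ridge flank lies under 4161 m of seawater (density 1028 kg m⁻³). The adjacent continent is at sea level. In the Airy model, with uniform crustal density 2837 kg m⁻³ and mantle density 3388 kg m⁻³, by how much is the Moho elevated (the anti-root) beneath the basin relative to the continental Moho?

13700 m

For local isostatic compensation: replacing crust with seawater at the top is compensated by replacing crust with mantle at the base: d (ρ_c − ρ_w) = a (ρ_m − ρ_c).
a = d (ρ_c − ρ_w)/(ρ_m − ρ_c) = 4161 m × 1809/551 = 13700 m.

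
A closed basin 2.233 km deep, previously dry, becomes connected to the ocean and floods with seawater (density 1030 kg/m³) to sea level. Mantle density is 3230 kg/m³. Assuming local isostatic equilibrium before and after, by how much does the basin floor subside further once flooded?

After flooding the water column is d + s deep. Its weight must equal the weight of mantle displaced by the extra subsidence s: (d + s) ρ_w = s ρ_m.
s = d ρ_w / (ρ_m − ρ_w) = 2.233 km × 1030/(3230 − 1030) = 1.05 km.

1.05 km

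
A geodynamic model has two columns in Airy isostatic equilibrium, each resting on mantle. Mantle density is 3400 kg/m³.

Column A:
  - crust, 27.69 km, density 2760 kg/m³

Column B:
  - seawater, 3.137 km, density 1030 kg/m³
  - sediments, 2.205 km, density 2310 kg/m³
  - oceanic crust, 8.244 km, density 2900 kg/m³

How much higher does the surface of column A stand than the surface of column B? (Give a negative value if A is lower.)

1.11 km

For any compensation level in the mantle, the mantle terms cancel and isostasy reduces to e = (Σt_A − Σt_B) − (Σ(ρt)_A − Σ(ρt)_B) / ρ_m.
Σt_A = 27.69 km; Σt_B = 13.586 km; Σ(ρt)_A = 76424.4; Σ(ρt)_B = 32232.26 (in km·kg/m³).
e = (27.69 − 13.586) − (76424.4 − 32232.26) / 3400 = 1.11 km.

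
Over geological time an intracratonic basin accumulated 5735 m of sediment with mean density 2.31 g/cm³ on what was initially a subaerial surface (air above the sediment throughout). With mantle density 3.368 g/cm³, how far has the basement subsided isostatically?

3930 m

Subaerial load: s = t ρ_sed / ρ_m = 5735 m × 2.31/3.368 = 3930 m.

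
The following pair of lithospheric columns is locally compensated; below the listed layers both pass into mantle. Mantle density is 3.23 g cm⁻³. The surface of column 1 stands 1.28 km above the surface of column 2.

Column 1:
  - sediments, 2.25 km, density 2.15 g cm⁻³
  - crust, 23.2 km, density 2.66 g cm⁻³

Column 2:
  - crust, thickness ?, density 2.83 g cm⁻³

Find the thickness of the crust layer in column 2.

28.8 km

Take the compensation level at the base of the deeper column (depth z_c below the surface of column 1) and equate Σ ρ_i t_i down to z_c; mantle fills any gap and the z_c terms cancel.
Column 1: 2.25×2.15 + 23.2×2.66 + (z_c − 25.45)×3.23
Column 2: 1.28×0 + x×2.83 + (z_c − 1.28 − 0 − x)×3.23
The z_c×3.23 term appears on both sides and cancels. Collect the known terms of each column as K = Σ(ρt)_known − 3.23 × (depth of known layers): K_1 = 66.5495 − 3.23×25.45 = −15.654; K_2 = 0 − 3.23×(1.28 + 0) = −4.1344.
Balance: K_1 = K_2 − x×(3.23 − 2.83), so x = (K_2 − K_1)/(3.23 − 2.83) = 11.5196/0.4 = 28.8 km.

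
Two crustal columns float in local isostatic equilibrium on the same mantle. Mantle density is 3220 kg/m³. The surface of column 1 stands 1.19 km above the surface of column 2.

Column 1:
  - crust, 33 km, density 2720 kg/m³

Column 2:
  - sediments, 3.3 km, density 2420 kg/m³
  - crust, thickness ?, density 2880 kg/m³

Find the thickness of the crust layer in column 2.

Take the compensation level at the base of the deeper column (depth z_c below the surface of column 1) and equate Σ ρ_i t_i down to z_c; mantle fills any gap and the z_c terms cancel.
Column 1: 33×2720 + (z_c − 33)×3220
Column 2: 1.19×0 + 3.3×2420 + x×2880 + (z_c − 1.19 − 3.3 − x)×3220
The z_c×3220 term appears on both sides and cancels. Collect the known terms of each column as K = Σ(ρt)_known − 3220 × (depth of known layers): K_1 = 89760 − 3220×33 = −16500; K_2 = 7986 − 3220×(1.19 + 3.3) = −6471.8.
Balance: K_1 = K_2 − x×(3220 − 2880), so x = (K_2 − K_1)/(3220 − 2880) = 10028.2/340 = 29.5 km.

29.5 km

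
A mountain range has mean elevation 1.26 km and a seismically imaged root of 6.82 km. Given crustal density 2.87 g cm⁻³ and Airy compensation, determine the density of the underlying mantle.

3.4 g cm⁻³

Airy balance: ρ_c h = (ρ_m − ρ_c) r → ρ_m = ρ_c (1 + h/r).
ρ_m = 2.87 × (1 + 1.26 km/6.82 km) = 3.4 g cm⁻³.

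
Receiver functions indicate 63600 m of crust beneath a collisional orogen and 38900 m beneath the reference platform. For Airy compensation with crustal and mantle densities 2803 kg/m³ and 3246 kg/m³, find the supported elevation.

Excess crust Δ = 63600 m − 38900 m = 24700 m, split between elevation h and root r with h + r = Δ.
Airy balance ρ_c h = (ρ_m − ρ_c) r gives r = h ρ_c/(ρ_m − ρ_c), so h (1 + ρ_c/(ρ_m − ρ_c)) = Δ, i.e. h = Δ (ρ_m − ρ_c)/ρ_m.
h = 24700 m × 443/3246 = 3370 m.

3370 m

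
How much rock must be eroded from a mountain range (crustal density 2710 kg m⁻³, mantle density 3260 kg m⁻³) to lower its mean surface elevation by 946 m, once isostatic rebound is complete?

Net drop Δ = e − u = e − e ρ_c/ρ_m = e (ρ_m − ρ_c)/ρ_m.
e = Δ ρ_m/(ρ_m − ρ_c) = 946 m × 3260/550 = 5610 m.

5610 m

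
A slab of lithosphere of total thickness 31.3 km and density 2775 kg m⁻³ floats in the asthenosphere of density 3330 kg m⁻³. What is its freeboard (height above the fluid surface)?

Floating equilibrium: submerged depth d = t ρ_obj/ρ_fluid = 31.3 km × 2775/3330 = 26.08 km.
Freeboard = t − d = 31.3 km − 26.08 km = 5.22 km.

5.22 km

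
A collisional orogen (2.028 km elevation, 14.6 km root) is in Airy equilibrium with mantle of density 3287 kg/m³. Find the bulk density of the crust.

ρ_c h = (ρ_m − ρ_c) r → ρ_c (h + r) = ρ_m r → ρ_c = ρ_m r / (h + r).
ρ_c = 3287 × 14.6 km / (2.028 km + 14.6 km) = 2890 kg/m³.

2890 kg/m³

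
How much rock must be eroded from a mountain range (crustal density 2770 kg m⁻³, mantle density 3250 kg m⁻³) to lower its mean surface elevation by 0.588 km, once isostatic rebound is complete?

3.98 km

Net drop Δ = e − u = e − e ρ_c/ρ_m = e (ρ_m − ρ_c)/ρ_m.
e = Δ ρ_m/(ρ_m − ρ_c) = 0.588 km × 3250/480 = 3.98 km.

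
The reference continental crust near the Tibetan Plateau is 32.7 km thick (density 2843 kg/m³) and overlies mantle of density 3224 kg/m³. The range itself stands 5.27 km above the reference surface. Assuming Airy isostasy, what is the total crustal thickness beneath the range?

77.3 km

Root depth r = h ρ_c / (ρ_m − ρ_c) = 5.27 km × 2843 / 381 = 39.32 km.
Total thickness = T + h + r = 32.7 km + 5.27 km + 39.32 km = 77.3 km.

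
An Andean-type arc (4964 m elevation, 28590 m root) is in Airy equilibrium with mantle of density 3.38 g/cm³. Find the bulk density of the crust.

2.88 g/cm³

ρ_c h = (ρ_m − ρ_c) r → ρ_c (h + r) = ρ_m r → ρ_c = ρ_m r / (h + r).
ρ_c = 3.38 × 28590 m / (4964 m + 28590 m) = 2.88 g/cm³.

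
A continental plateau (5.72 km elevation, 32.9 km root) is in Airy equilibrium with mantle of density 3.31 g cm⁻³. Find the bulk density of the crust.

2.82 g cm⁻³

ρ_c h = (ρ_m − ρ_c) r → ρ_c (h + r) = ρ_m r → ρ_c = ρ_m r / (h + r).
ρ_c = 3.31 × 32.9 km / (5.72 km + 32.9 km) = 2.82 g cm⁻³.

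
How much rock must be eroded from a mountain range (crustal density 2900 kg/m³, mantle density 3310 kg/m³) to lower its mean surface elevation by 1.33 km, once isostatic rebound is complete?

Net drop Δ = e − u = e − e ρ_c/ρ_m = e (ρ_m − ρ_c)/ρ_m.
e = Δ ρ_m/(ρ_m − ρ_c) = 1.33 km × 3310/410 = 10.7 km.

10.7 km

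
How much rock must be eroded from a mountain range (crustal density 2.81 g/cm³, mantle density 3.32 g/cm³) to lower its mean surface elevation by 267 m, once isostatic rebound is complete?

1740 m

Net drop Δ = e − u = e − e ρ_c/ρ_m = e (ρ_m − ρ_c)/ρ_m.
e = Δ ρ_m/(ρ_m − ρ_c) = 267 m × 3.32/0.51 = 1740 m.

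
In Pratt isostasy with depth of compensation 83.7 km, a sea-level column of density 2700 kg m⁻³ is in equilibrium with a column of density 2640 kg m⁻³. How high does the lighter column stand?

1.9 km

ρ_ref D = ρ (D + h) → h = D (ρ_ref − ρ)/ρ.
h = 83.7 km × (2700 − 2640)/2640 = 1.9 km.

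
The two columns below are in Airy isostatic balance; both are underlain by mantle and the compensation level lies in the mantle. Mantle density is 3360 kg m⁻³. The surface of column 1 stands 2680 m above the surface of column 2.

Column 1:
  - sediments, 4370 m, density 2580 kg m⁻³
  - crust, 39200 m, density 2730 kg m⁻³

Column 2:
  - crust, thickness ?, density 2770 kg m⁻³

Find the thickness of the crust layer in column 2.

32400 m

Take the compensation level at the base of the deeper column (depth z_c below the surface of column 1) and equate Σ ρ_i t_i down to z_c; mantle fills any gap and the z_c terms cancel.
Column 1: 4370×2580 + 39200×2730 + (z_c − 43570)×3360
Column 2: 2680×0 + x×2770 + (z_c − 2680 − 0 − x)×3360
The z_c×3360 term appears on both sides and cancels. Collect the known terms of each column as K = Σ(ρt)_known − 3360 × (depth of known layers): K_1 = 118290600 − 3360×43570 = −28104600; K_2 = 0 − 3360×(2680 + 0) = −9004800.
Balance: K_1 = K_2 − x×(3360 − 2770), so x = (K_2 − K_1)/(3360 − 2770) = 19099800/590 = 32400 m.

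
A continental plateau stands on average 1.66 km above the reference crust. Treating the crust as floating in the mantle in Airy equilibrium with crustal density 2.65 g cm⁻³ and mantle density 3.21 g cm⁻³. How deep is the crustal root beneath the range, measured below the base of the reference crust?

7.86 km

By Archimedes' principle applied to the lithosphere: the weight of the topography is balanced by the buoyancy of the root, ρ_c h = (ρ_m − ρ_c) r.
r = h · ρ_c / (ρ_m − ρ_c) = 1.66 km × 2.65 / (3.21 − 2.65) = 7.86 km.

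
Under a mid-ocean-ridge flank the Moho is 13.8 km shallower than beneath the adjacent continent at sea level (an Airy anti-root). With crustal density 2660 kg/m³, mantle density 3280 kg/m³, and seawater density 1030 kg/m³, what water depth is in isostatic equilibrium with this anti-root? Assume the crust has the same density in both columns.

5.25 km

Replacing a thickness d of crust by seawater at the top must be balanced by replacing crust with mantle at the base: d (ρ_c − ρ_w) = a (ρ_m − ρ_c).
d = a (ρ_m − ρ_c)/(ρ_c − ρ_w) = 13.8 km × 620/1630 = 5.25 km.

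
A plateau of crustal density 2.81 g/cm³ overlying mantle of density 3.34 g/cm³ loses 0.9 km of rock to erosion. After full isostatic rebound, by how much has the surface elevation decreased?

0.143 km

Rebound u = e ρ_c/ρ_m = 0.9 km × 2.81/3.34 = 0.7572 km.
Net surface drop = e − u = 0.9 km − 0.7572 km = e (ρ_m − ρ_c)/ρ_m = 0.143 km.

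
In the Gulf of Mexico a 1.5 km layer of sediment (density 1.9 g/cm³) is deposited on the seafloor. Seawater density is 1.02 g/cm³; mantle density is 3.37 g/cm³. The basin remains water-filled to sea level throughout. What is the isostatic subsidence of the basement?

Submarine loading: the sediment displaces seawater, and the subsidence is in turn flooded, so s (ρ_m − ρ_w) = t (ρ_sed − ρ_w).
s = 1.5 km × (1.9 − 1.02) / (3.37 − 1.02) = 0.562 km.

0.562 km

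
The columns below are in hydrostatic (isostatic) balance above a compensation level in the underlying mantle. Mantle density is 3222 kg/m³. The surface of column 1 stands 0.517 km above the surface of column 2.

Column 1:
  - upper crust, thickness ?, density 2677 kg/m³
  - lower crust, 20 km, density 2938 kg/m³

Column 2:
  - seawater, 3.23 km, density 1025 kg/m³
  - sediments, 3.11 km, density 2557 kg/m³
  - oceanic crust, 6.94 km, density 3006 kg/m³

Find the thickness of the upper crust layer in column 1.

Take the compensation level at the base of the deeper column (depth z_c below the surface of column 1) and equate Σ ρ_i t_i down to z_c; mantle fills any gap and the z_c terms cancel.
Column 1: x×2677 + 20×2938 + (z_c − 20 − x)×3222
Column 2: 0.517×0 + 3.23×1025 + 3.11×2557 + 6.94×3006 + (z_c − 0.517 − 13.28)×3222
The z_c×3222 term appears on both sides and cancels. Collect the known terms of each column as K = Σ(ρt)_known − 3222 × (depth of known layers): K_1 = 58760 − 3222×20 = −5680; K_2 = 32124.66 − 3222×(0.517 + 13.28) = −12329.274.
Balance: K_1 − x×(3222 − 2677) = K_2, so x = (K_1 − K_2)/(3222 − 2677) = 6649.27/545 = 12.2 km.

12.2 km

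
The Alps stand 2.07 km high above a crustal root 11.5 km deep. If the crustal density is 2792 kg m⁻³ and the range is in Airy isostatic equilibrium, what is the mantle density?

Airy balance: ρ_c h = (ρ_m − ρ_c) r → ρ_m = ρ_c (1 + h/r).
ρ_m = 2792 × (1 + 2.07 km/11.5 km) = 3290 kg m⁻³.

3290 kg m⁻³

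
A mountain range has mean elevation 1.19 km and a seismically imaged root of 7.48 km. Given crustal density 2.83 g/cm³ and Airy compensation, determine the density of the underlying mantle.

Airy balance: ρ_c h = (ρ_m − ρ_c) r → ρ_m = ρ_c (1 + h/r).
ρ_m = 2.83 × (1 + 1.19 km/7.48 km) = 3.28 g/cm³.

3.28 g/cm³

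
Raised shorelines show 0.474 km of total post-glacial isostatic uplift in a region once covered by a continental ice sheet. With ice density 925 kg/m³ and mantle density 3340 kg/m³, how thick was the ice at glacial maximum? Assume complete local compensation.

1.71 km

u = t ρ_ice/ρ_m → t = u ρ_m/ρ_ice = 0.474 km × 3340/925 = 1.71 km.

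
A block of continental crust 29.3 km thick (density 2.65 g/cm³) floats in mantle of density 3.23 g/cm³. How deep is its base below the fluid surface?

24 km

Draft d = t ρ_obj/ρ_fluid = 29.3 km × 2.65/3.23 = 24 km.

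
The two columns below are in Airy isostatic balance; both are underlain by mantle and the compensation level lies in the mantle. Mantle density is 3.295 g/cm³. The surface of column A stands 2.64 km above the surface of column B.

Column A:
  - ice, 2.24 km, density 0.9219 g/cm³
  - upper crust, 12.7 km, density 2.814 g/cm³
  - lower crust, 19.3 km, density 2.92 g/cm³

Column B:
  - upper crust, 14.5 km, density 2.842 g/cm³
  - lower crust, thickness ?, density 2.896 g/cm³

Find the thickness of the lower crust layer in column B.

8.51 km

Take the compensation level at the base of the deeper column (depth z_c below the surface of column A) and equate Σ ρ_i t_i down to z_c; mantle fills any gap and the z_c terms cancel.
Column A: 2.24×0.9219 + 12.7×2.814 + 19.3×2.92 + (z_c − 34.24)×3.295
Column B: 2.64×0 + 14.5×2.842 + x×2.896 + (z_c − 2.64 − 14.5 − x)×3.295
The z_c×3.295 term appears on both sides and cancels. Collect the known terms of each column as K = Σ(ρt)_known − 3.295 × (depth of known layers): K_A = 94.158856 − 3.295×34.24 = −18.661944; K_B = 41.209 − 3.295×(2.64 + 14.5) = −15.2673.
Balance: K_A = K_B − x×(3.295 − 2.896), so x = (K_B − K_A)/(3.295 − 2.896) = 3.39464/0.399 = 8.51 km.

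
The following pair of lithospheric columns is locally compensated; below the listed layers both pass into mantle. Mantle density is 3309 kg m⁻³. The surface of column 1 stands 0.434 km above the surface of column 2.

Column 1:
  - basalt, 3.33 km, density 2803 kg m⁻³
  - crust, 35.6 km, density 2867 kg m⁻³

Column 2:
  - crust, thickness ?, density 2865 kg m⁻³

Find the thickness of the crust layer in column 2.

36 km

Take the compensation level at the base of the deeper column (depth z_c below the surface of column 1) and equate Σ ρ_i t_i down to z_c; mantle fills any gap and the z_c terms cancel.
Column 1: 3.33×2803 + 35.6×2867 + (z_c − 38.93)×3309
Column 2: 0.434×0 + x×2865 + (z_c − 0.434 − 0 − x)×3309
The z_c×3309 term appears on both sides and cancels. Collect the known terms of each column as K = Σ(ρt)_known − 3309 × (depth of known layers): K_1 = 111399.19 − 3309×38.93 = −17420.18; K_2 = 0 − 3309×(0.434 + 0) = −1436.106.
Balance: K_1 = K_2 − x×(3309 − 2865), so x = (K_2 − K_1)/(3309 − 2865) = 15984.1/444 = 36 km.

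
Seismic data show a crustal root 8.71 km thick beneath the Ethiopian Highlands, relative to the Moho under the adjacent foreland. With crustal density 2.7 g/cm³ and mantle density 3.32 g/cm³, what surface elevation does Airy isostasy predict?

2 km

For local isostatic compensation: ρ_c h = (ρ_m − ρ_c) r.
h = r (ρ_m − ρ_c) / ρ_c = 8.71 km × (3.32 − 2.7) / 2.7 = 2 km.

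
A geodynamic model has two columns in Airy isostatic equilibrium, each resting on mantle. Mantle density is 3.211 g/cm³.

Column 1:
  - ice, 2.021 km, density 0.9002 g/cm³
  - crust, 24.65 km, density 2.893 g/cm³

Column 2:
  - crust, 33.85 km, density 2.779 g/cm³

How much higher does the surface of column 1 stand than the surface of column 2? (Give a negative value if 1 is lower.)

For any compensation level in the mantle, the mantle terms cancel and isostasy reduces to e = (Σt_1 − Σt_2) − (Σ(ρt)_1 − Σ(ρt)_2) / ρ_m.
Σt_1 = 26.671 km; Σt_2 = 33.85 km; Σ(ρt)_1 = 73.1317542; Σ(ρt)_2 = 94.06915 (in km·g/cm³).
e = (26.671 − 33.85) − (73.1317542 − 94.06915) / 3.211 = −0.658 km.

−0.658 km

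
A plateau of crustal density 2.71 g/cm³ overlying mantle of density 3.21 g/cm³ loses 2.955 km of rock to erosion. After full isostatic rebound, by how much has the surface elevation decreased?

Rebound u = e ρ_c/ρ_m = 2.955 km × 2.71/3.21 = 2.495 km.
Net surface drop = e − u = 2.955 km − 2.495 km = e (ρ_m − ρ_c)/ρ_m = 0.46 km.

0.46 km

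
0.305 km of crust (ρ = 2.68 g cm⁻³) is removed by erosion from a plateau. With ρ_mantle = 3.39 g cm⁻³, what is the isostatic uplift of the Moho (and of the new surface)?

Unloading: uplift u = e ρ_c/ρ_m = 0.305 km × 2.68/3.39 = 0.241 km.

0.241 km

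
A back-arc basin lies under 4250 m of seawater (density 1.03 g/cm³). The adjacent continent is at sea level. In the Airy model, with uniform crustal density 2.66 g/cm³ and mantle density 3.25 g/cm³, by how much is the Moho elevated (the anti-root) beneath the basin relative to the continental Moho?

11700 m

By Archimedes' principle applied to the lithosphere: replacing crust with seawater at the top is compensated by replacing crust with mantle at the base: d (ρ_c − ρ_w) = a (ρ_m − ρ_c).
a = d (ρ_c − ρ_w)/(ρ_m − ρ_c) = 4250 m × 1.63/0.59 = 11700 m.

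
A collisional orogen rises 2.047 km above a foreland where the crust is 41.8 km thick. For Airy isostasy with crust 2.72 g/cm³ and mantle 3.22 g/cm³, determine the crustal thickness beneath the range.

55 km

Root depth r = h ρ_c / (ρ_m − ρ_c) = 2.047 km × 2.72 / 0.5 = 11.14 km.
Total thickness = T + h + r = 41.8 km + 2.047 km + 11.14 km = 55 km.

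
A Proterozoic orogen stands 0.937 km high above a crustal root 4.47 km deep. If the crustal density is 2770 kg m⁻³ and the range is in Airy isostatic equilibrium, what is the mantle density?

3350 kg m⁻³

Airy balance: ρ_c h = (ρ_m − ρ_c) r → ρ_m = ρ_c (1 + h/r).
ρ_m = 2770 × (1 + 0.937 km/4.47 km) = 3350 kg m⁻³.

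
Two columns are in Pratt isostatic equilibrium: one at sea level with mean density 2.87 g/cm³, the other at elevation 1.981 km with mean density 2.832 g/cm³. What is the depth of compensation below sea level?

ρ_ref D = ρ (D + h) → D (ρ_ref − ρ) = ρ h.
D = ρ h/(ρ_ref − ρ) = 2.832 × 1.981 km/(2.87 − 2.832) = 148 km.

148 km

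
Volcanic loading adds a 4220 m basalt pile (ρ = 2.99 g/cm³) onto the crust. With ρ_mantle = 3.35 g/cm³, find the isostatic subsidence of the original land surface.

3770 m

Subaerial loading: s = t ρ_load / ρ_m.
s = 4220 m × 2.99/3.35 = 3770 m.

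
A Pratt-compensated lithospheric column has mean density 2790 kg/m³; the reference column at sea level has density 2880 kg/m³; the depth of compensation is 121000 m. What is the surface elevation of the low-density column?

ρ_ref D = ρ (D + h) → h = D (ρ_ref − ρ)/ρ.
h = 121000 m × (2880 − 2790)/2790 = 3900 m.

3900 m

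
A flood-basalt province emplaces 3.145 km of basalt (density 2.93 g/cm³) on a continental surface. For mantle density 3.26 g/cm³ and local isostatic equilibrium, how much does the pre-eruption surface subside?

2.83 km

Subaerial loading: s = t ρ_load / ρ_m.
s = 3.145 km × 2.93/3.26 = 2.83 km.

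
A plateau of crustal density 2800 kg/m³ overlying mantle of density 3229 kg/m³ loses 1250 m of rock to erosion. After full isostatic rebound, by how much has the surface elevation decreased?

Rebound u = e ρ_c/ρ_m = 1250 m × 2800/3229 = 1084 m.
Net surface drop = e − u = 1250 m − 1084 m = e (ρ_m − ρ_c)/ρ_m = 166 m.

166 m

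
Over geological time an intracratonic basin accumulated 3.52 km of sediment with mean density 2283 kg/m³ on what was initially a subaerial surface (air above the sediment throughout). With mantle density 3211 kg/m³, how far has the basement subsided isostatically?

2.5 km

Subaerial load: s = t ρ_sed / ρ_m = 3.52 km × 2283/3211 = 2.5 km.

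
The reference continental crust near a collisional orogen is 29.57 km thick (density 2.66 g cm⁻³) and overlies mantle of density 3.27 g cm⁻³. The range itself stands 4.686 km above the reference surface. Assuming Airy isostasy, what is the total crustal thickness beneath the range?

54.7 km

Root depth r = h ρ_c / (ρ_m − ρ_c) = 4.686 km × 2.66 / 0.61 = 20.43 km.
Total thickness = T + h + r = 29.57 km + 4.686 km + 20.43 km = 54.7 km.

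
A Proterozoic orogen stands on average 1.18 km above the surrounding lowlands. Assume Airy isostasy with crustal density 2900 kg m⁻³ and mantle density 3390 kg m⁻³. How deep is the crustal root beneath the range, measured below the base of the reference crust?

6.98 km

For local isostatic compensation: the weight of the topography is balanced by the buoyancy of the root, ρ_c h = (ρ_m − ρ_c) r.
r = h · ρ_c / (ρ_m − ρ_c) = 1.18 km × 2900 / (3390 − 2900) = 6.98 km.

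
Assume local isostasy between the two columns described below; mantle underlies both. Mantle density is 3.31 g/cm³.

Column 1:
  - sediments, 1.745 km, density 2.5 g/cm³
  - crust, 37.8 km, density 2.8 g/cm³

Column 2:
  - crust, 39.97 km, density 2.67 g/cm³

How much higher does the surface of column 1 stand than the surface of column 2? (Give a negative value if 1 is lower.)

For any compensation level in the mantle, the mantle terms cancel and isostasy reduces to e = (Σt_1 − Σt_2) − (Σ(ρt)_1 − Σ(ρt)_2) / ρ_m.
Σt_1 = 39.545 km; Σt_2 = 39.97 km; Σ(ρt)_1 = 110.2025; Σ(ρt)_2 = 106.7199 (in km·g/cm³).
e = (39.545 − 39.97) − (110.2025 − 106.7199) / 3.31 = −1.48 km.

−1.48 km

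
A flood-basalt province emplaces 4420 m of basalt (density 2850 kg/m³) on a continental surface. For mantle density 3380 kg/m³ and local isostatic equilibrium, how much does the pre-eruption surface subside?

3730 m

Subaerial loading: s = t ρ_load / ρ_m.
s = 4420 m × 2850/3380 = 3730 m.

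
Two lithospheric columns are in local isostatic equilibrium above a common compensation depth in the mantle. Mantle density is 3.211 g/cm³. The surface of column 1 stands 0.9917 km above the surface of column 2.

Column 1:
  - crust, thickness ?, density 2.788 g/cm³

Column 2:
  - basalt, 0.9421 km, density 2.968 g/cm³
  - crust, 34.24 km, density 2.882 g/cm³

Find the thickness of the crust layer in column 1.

34.7 km

Take the compensation level at the base of the deeper column (depth z_c below the surface of column 1) and equate Σ ρ_i t_i down to z_c; mantle fills any gap and the z_c terms cancel.
Column 1: x×2.788 + (z_c − 0 − x)×3.211
Column 2: 0.9917×0 + 0.9421×2.968 + 34.24×2.882 + (z_c − 0.9917 − 35.1821)×3.211
The z_c×3.211 term appears on both sides and cancels. Collect the known terms of each column as K = Σ(ρt)_known − 3.211 × (depth of known layers): K_1 = 0 − 3.211×0 = 0; K_2 = 101.475833 − 3.211×(0.9917 + 35.1821) = −14.678239.
Balance: K_1 − x×(3.211 − 2.788) = K_2, so x = (K_1 − K_2)/(3.211 − 2.788) = 14.6782/0.423 = 34.7 km.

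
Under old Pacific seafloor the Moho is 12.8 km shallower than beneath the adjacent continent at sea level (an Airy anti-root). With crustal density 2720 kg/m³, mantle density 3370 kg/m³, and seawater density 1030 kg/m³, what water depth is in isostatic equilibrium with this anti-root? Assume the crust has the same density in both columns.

4.92 km

Replacing a thickness d of crust by seawater at the top must be balanced by replacing crust with mantle at the base: d (ρ_c − ρ_w) = a (ρ_m − ρ_c).
d = a (ρ_m − ρ_c)/(ρ_c − ρ_w) = 12.8 km × 650/1690 = 4.92 km.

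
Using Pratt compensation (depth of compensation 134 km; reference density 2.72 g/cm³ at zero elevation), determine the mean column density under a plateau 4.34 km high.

Pratt balance: ρ_ref D = ρ (D + h).
ρ = ρ_ref D/(D + h) = 2.72 × 134 km/(134 km + 4.34 km) = 2.63 g/cm³.

2.63 g/cm³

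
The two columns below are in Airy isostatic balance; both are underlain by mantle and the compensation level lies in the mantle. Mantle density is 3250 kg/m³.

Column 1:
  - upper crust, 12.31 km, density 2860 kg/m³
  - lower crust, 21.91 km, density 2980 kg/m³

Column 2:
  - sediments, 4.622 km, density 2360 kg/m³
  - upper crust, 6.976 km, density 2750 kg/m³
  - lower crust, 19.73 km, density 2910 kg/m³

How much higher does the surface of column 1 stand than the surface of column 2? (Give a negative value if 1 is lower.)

−1.11 km

For any compensation level in the mantle, the mantle terms cancel and isostasy reduces to e = (Σt_1 − Σt_2) − (Σ(ρt)_1 − Σ(ρt)_2) / ρ_m.
Σt_1 = 34.22 km; Σt_2 = 31.328 km; Σ(ρt)_1 = 100498.4; Σ(ρt)_2 = 87506.22 (in km·kg/m³).
e = (34.22 − 31.328) − (100498.4 − 87506.22) / 3250 = −1.11 km.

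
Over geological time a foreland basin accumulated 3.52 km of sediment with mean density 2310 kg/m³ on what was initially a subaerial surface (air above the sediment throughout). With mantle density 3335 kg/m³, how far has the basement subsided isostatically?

2.44 km

Subaerial load: s = t ρ_sed / ρ_m = 3.52 km × 2310/3335 = 2.44 km.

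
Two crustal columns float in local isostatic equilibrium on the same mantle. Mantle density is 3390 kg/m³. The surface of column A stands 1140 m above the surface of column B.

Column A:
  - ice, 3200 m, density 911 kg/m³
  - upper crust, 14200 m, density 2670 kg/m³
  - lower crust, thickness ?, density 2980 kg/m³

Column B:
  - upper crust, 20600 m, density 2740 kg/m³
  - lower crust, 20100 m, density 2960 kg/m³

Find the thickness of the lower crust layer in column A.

Take the compensation level at the base of the deeper column (depth z_c below the surface of column A) and equate Σ ρ_i t_i down to z_c; mantle fills any gap and the z_c terms cancel.
Column A: 3200×911 + 14200×2670 + x×2980 + (z_c − 17400 − x)×3390
Column B: 1140×0 + 20600×2740 + 20100×2960 + (z_c − 1140 − 40700)×3390
The z_c×3390 term appears on both sides and cancels. Collect the known terms of each column as K = Σ(ρt)_known − 3390 × (depth of known layers): K_A = 40829200 − 3390×17400 = −18156800; K_B = 115940000 − 3390×(1140 + 40700) = −25897600.
Balance: K_A − x×(3390 − 2980) = K_B, so x = (K_A − K_B)/(3390 − 2980) = 7740800/410 = 18900 m.

18900 m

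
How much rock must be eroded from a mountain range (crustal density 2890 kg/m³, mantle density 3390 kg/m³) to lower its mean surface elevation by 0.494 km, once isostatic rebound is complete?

3.35 km

Net drop Δ = e − u = e − e ρ_c/ρ_m = e (ρ_m − ρ_c)/ρ_m.
e = Δ ρ_m/(ρ_m − ρ_c) = 0.494 km × 3390/500 = 3.35 km.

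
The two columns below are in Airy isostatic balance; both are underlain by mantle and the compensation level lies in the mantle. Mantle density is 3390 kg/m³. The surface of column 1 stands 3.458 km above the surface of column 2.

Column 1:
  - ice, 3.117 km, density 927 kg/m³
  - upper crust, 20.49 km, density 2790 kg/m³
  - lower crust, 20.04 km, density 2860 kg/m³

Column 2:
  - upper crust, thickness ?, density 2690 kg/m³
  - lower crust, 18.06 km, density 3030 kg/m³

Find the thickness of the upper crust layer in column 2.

17.7 km

Take the compensation level at the base of the deeper column (depth z_c below the surface of column 1) and equate Σ ρ_i t_i down to z_c; mantle fills any gap and the z_c terms cancel.
Column 1: 3.117×927 + 20.49×2790 + 20.04×2860 + (z_c − 43.647)×3390
Column 2: 3.458×0 + x×2690 + 18.06×3030 + (z_c − 3.458 − 18.06 − x)×3390
The z_c×3390 term appears on both sides and cancels. Collect the known terms of each column as K = Σ(ρt)_known − 3390 × (depth of known layers): K_1 = 117370.959 − 3390×43.647 = −30592.371; K_2 = 54721.8 − 3390×(3.458 + 18.06) = −18224.22.
Balance: K_1 = K_2 − x×(3390 − 2690), so x = (K_2 − K_1)/(3390 − 2690) = 12368.2/700 = 17.7 km.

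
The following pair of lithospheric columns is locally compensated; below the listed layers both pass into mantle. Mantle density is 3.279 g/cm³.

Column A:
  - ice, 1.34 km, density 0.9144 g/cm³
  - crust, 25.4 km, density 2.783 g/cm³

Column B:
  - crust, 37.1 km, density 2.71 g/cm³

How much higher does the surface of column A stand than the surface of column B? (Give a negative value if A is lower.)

For any compensation level in the mantle, the mantle terms cancel and isostasy reduces to e = (Σt_A − Σt_B) − (Σ(ρt)_A − Σ(ρt)_B) / ρ_m.
Σt_A = 26.74 km; Σt_B = 37.1 km; Σ(ρt)_A = 71.913496; Σ(ρt)_B = 100.541 (in km·g/cm³).
e = (26.74 − 37.1) − (71.913496 − 100.541) / 3.279 = −1.63 km.

−1.63 km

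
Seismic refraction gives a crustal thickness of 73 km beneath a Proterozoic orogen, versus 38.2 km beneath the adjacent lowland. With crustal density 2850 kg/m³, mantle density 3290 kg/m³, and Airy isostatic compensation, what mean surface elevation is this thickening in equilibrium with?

Excess crust Δ = 73 km − 38.2 km = 34.8 km, split between elevation h and root r with h + r = Δ.
Airy balance ρ_c h = (ρ_m − ρ_c) r gives r = h ρ_c/(ρ_m − ρ_c), so h (1 + ρ_c/(ρ_m − ρ_c)) = Δ, i.e. h = Δ (ρ_m − ρ_c)/ρ_m.
h = 34.8 km × 440/3290 = 4.65 km.

4.65 km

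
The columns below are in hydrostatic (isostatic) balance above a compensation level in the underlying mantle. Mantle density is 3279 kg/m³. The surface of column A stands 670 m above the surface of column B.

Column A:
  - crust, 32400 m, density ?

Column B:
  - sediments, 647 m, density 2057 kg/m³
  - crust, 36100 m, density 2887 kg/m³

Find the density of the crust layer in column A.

Take the compensation level at the base of the deeper column (depth z_c below the surface of column A) and equate Σ ρ_i t_i down to z_c; mantle fills any gap and the z_c terms cancel.
Column A: 32400×ρ + (z_c − 32400)×3279
Column B: 670×0 + 647×2057 + 36100×2887 + (z_c − 670 − 36747)×3279
The z_c×3279 term appears on both sides and cancels. Collect the known terms of each column as K = Σ(ρt)_known − 3279 × (depth of known layers): K_A = 0 − 3279×32400 = −106239600; K_B = 105551579 − 3279×(670 + 36747) = −17138764.
Balance: K_A + 32400×ρ = K_B, so ρ = (K_B − K_A)/32400 = 89100800/32400 = 2750 kg/m³.

2750 kg/m³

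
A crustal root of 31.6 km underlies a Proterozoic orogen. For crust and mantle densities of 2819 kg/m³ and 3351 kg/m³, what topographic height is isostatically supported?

Isostatic balance requires: ρ_c h = (ρ_m − ρ_c) r.
h = r (ρ_m − ρ_c) / ρ_c = 31.6 km × (3351 − 2819) / 2819 = 5.96 km.

5.96 km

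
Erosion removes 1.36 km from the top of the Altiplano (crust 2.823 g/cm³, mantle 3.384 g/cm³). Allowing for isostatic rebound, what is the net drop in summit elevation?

Rebound u = e ρ_c/ρ_m = 1.36 km × 2.823/3.384 = 1.135 km.
Net surface drop = e − u = 1.36 km − 1.135 km = e (ρ_m − ρ_c)/ρ_m = 0.225 km.

0.225 km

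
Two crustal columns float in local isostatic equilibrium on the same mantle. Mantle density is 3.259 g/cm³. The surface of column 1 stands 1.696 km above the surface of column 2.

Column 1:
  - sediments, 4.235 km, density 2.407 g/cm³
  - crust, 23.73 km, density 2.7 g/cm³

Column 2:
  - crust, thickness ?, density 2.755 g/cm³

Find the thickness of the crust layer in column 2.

22.5 km

Take the compensation level at the base of the deeper column (depth z_c below the surface of column 1) and equate Σ ρ_i t_i down to z_c; mantle fills any gap and the z_c terms cancel.
Column 1: 4.235×2.407 + 23.73×2.7 + (z_c − 27.965)×3.259
Column 2: 1.696×0 + x×2.755 + (z_c − 1.696 − 0 − x)×3.259
The z_c×3.259 term appears on both sides and cancels. Collect the known terms of each column as K = Σ(ρt)_known − 3.259 × (depth of known layers): K_1 = 74.264645 − 3.259×27.965 = −16.87329; K_2 = 0 − 3.259×(1.696 + 0) = −5.527264.
Balance: K_1 = K_2 − x×(3.259 − 2.755), so x = (K_2 − K_1)/(3.259 − 2.755) = 11.346/0.504 = 22.5 km.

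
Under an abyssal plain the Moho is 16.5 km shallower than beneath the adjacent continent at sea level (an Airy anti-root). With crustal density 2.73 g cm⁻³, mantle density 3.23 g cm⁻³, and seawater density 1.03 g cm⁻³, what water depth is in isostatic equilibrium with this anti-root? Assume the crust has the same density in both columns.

Replacing a thickness d of crust by seawater at the top must be balanced by replacing crust with mantle at the base: d (ρ_c − ρ_w) = a (ρ_m − ρ_c).
d = a (ρ_m − ρ_c)/(ρ_c − ρ_w) = 16.5 km × 0.5/1.7 = 4.85 km.

4.85 km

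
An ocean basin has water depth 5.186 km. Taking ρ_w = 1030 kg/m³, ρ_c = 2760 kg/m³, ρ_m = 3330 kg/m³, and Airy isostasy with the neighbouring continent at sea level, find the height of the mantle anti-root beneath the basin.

For local isostatic compensation: replacing crust with seawater at the top is compensated by replacing crust with mantle at the base: d (ρ_c − ρ_w) = a (ρ_m − ρ_c).
a = d (ρ_c − ρ_w)/(ρ_m − ρ_c) = 5.186 km × 1730/570 = 15.7 km.

15.7 km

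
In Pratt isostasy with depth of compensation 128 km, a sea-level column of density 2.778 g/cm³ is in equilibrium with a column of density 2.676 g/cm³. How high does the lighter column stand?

4.88 km

ρ_ref D = ρ (D + h) → h = D (ρ_ref − ρ)/ρ.
h = 128 km × (2.778 − 2.676)/2.676 = 4.88 km.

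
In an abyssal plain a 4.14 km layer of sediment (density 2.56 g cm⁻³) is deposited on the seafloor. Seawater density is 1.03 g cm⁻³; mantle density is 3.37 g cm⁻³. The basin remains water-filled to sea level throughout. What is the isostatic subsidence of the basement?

Submarine loading: the sediment displaces seawater, and the subsidence is in turn flooded, so s (ρ_m − ρ_w) = t (ρ_sed − ρ_w).
s = 4.14 km × (2.56 − 1.03) / (3.37 − 1.03) = 2.71 km.

2.71 km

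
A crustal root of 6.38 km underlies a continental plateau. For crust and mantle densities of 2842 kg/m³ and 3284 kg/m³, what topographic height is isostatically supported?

Equating mass per unit area of the two columns: ρ_c h = (ρ_m − ρ_c) r.
h = r (ρ_m − ρ_c) / ρ_c = 6.38 km × (3284 − 2842) / 2842 = 0.992 km.

0.992 km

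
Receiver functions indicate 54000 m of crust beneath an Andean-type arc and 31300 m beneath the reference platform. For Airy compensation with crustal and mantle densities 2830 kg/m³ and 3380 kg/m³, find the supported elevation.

3690 m

Excess crust Δ = 54000 m − 31300 m = 22700 m, split between elevation h and root r with h + r = Δ.
Airy balance ρ_c h = (ρ_m − ρ_c) r gives r = h ρ_c/(ρ_m − ρ_c), so h (1 + ρ_c/(ρ_m − ρ_c)) = Δ, i.e. h = Δ (ρ_m − ρ_c)/ρ_m.
h = 22700 m × 550/3380 = 3690 m.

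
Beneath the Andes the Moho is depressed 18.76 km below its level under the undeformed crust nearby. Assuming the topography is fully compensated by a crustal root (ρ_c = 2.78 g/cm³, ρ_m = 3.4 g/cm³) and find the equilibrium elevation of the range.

Equating mass per unit area of the two columns: ρ_c h = (ρ_m − ρ_c) r.
h = r (ρ_m − ρ_c) / ρ_c = 18.76 km × (3.4 − 2.78) / 2.78 = 4.18 km.

4.18 km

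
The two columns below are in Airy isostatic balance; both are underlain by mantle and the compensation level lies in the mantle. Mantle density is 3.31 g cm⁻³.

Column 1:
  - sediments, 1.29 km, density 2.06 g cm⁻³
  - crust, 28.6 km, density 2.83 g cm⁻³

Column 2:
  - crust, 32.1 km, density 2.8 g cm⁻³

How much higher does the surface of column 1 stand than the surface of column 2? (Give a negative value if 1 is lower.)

For any compensation level in the mantle, the mantle terms cancel and isostasy reduces to e = (Σt_1 − Σt_2) − (Σ(ρt)_1 − Σ(ρt)_2) / ρ_m.
Σt_1 = 29.89 km; Σt_2 = 32.1 km; Σ(ρt)_1 = 83.5954; Σ(ρt)_2 = 89.88 (in km·g cm⁻³).
e = (29.89 − 32.1) − (83.5954 − 89.88) / 3.31 = −0.311 km.

−0.311 km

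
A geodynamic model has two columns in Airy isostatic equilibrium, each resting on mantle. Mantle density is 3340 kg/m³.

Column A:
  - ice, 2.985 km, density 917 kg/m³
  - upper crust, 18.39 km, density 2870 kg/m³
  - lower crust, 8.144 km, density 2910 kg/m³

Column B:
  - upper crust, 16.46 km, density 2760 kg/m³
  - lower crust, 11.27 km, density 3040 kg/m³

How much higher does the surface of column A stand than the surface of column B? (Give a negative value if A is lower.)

For any compensation level in the mantle, the mantle terms cancel and isostasy reduces to e = (Σt_A − Σt_B) − (Σ(ρt)_A − Σ(ρt)_B) / ρ_m.
Σt_A = 29.519 km; Σt_B = 27.73 km; Σ(ρt)_A = 79215.585; Σ(ρt)_B = 79690.4 (in km·kg/m³).
e = (29.519 − 27.73) − (79215.585 − 79690.4) / 3340 = 1.93 km.

1.93 km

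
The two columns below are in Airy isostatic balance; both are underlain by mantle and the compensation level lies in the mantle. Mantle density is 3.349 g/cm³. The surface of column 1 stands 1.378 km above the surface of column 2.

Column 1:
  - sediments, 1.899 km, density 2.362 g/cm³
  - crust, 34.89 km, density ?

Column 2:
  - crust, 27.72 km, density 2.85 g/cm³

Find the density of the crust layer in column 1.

2.87 g/cm³

Take the compensation level at the base of the deeper column (depth z_c below the surface of column 1) and equate Σ ρ_i t_i down to z_c; mantle fills any gap and the z_c terms cancel.
Column 1: 1.899×2.362 + 34.89×ρ + (z_c − 36.789)×3.349
Column 2: 1.378×0 + 27.72×2.85 + (z_c − 1.378 − 27.72)×3.349
The z_c×3.349 term appears on both sides and cancels. Collect the known terms of each column as K = Σ(ρt)_known − 3.349 × (depth of known layers): K_1 = 4.485438 − 3.349×36.789 = −118.720923; K_2 = 79.002 − 3.349×(1.378 + 27.72) = −18.447202.
Balance: K_1 + 34.89×ρ = K_2, so ρ = (K_2 − K_1)/34.89 = 100.274/34.89 = 2.87 g/cm³.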